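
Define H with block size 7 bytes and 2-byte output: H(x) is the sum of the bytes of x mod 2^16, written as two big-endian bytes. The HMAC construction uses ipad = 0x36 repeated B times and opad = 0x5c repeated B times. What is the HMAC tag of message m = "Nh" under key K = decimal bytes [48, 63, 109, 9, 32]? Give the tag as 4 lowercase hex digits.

Key decimal bytes [48, 63, 109, 9, 32] = 30 3f 6d 09 20 is 5 bytes ≤ B = 7; zero-pad to 7 bytes: K' = 30 3f 6d 09 20 00 00.
K' ⊕ ipad = 06 09 5b 3f 16 36 36.  K' ⊕ opad = 6c 63 31 55 7c 5c 5c.
Inner input = (K'⊕ipad) ∥ m = 06 09 5b 3f 16 36 36 ∥ 4e 68.
Inner hash: sum = 6+9+91+63+22+54+54+78+104 = 481 → 01 e1.
Outer input = (K'⊕opad) ∥ inner = 6c 63 31 55 7c 5c 5c ∥ 01 e1.
Outer hash (tag): sum = 108+99+49+85+124+92+92+1+225 = 875 → 03 6b.

036b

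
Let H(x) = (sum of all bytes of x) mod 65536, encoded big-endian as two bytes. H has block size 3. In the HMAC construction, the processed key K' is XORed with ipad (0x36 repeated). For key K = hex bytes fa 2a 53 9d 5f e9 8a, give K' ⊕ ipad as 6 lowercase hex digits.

Key hex bytes fa 2a 53 9d 5f e9 8a is 7 bytes > B = 3, so hash it first: H(key) = 03 e6, then zero-pad to 3 bytes: K' = 03 e6 00.
XOR each byte with 0x36: 03⊕36=35, e6⊕36=d0, 00⊕36=36.

35d036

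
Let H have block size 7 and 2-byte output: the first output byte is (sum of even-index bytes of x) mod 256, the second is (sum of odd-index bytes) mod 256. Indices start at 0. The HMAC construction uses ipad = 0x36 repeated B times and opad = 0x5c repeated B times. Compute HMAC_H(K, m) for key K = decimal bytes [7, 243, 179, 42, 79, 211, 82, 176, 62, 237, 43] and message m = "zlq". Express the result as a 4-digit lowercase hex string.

Key decimal bytes [7, 243, 179, 42, 79, 211, 82, 176, 62, 237, 43] = 07 f3 b3 2a 4f d3 52 b0 3e ed 2b is 11 bytes > B = 7, so hash it first: H(key) = c4 8d, then zero-pad to 7 bytes: K' = c4 8d 00 00 00 00 00.
K' ⊕ ipad = f2 bb 36 36 36 36 36.  K' ⊕ opad = 98 d1 5c 5c 5c 5c 5c.
Inner input = (K'⊕ipad) ∥ m = f2 bb 36 36 36 36 36 ∥ 7a 6c 71.
Inner hash: even-index sum = 512 mod 256 = 0; odd-index sum = 530 mod 256 = 18 → 00 12.
Outer input = (K'⊕opad) ∥ inner = 98 d1 5c 5c 5c 5c 5c ∥ 00 12.
Outer hash (tag): even-index sum = 446 mod 256 = 190; odd-index sum = 393 mod 256 = 137 → be 89.

be89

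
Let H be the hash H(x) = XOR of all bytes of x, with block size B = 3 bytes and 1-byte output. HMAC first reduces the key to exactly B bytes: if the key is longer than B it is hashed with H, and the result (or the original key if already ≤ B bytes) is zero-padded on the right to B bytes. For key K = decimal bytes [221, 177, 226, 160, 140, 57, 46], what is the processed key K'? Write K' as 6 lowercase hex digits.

b50000

|K| = 7 > B = 3, so first hash the key.
H(K): XOR dd⊕b1⊕e2⊕a0⊕8c⊕39⊕2e = b5.
Zero-pad H(K) = b5 to 3 bytes: K' = b5 00 00.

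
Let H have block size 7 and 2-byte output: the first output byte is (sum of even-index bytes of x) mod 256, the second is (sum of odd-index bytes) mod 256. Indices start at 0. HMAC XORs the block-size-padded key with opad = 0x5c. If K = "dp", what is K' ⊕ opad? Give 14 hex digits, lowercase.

Key "dp" = 64 70 is 2 bytes ≤ B = 7; zero-pad to 7 bytes: K' = 64 70 00 00 00 00 00.
XOR each byte with 0x5c: 64⊕5c=38, 70⊕5c=2c, 00⊕5c=5c, 00⊕5c=5c, 00⊕5c=5c, 00⊕5c=5c, 00⊕5c=5c.

382c5c5c5c5c5c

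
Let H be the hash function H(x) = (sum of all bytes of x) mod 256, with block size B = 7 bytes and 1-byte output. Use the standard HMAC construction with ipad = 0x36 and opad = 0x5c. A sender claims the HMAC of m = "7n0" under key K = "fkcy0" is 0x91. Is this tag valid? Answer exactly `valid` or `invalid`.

Key "fkcy0" = 66 6b 63 79 30 is 5 bytes ≤ B = 7; zero-pad to 7 bytes: K' = 66 6b 63 79 30 00 00.
K' ⊕ ipad = 50 5d 55 4f 06 36 36; K' ⊕ opad = 3a 37 3f 25 6c 5c 5c.
Inner hash: sum = 80+93+85+79+6+54+54+55+110+48 = 664; mod 256 = 152 → 98.
Outer hash (recomputed tag): sum = 58+55+63+37+108+92+92+152 = 657; mod 256 = 145 → 91.
Recomputed tag = 91; claimed = 91 → match.

valid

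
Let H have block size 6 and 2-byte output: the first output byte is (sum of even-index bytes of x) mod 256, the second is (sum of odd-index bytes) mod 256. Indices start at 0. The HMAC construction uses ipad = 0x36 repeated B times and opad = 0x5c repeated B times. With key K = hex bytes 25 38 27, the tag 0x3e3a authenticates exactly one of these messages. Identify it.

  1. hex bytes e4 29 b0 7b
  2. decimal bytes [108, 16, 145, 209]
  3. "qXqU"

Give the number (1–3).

Key hex bytes 25 38 27 is 3 bytes ≤ B = 6; zero-pad to 6 bytes: K' = 25 38 27 00 00 00.
K' ⊕ ipad = 13 0e 11 36 36 36; K' ⊕ opad = 79 64 7b 5c 5c 5c.
m1: inner = H(13 0e 11 36 36 36 e4 29 b0 7b) = ee 1e; tag = H(79 64 7b 5c 5c 5c ee 1e) = 3e3a ← matches
m2: inner = H(13 0e 11 36 36 36 6c 10 91 d1) = 57 5b; tag = H(79 64 7b 5c 5c 5c 57 5b) = a777
m3: inner = H(13 0e 11 36 36 36 71 58 71 55) = 3c 27; tag = H(79 64 7b 5c 5c 5c 3c 27) = 8c43

1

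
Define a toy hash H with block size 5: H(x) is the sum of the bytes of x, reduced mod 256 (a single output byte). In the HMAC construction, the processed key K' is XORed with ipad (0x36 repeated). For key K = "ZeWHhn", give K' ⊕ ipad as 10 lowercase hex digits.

0236363636

Key "ZeWHhn" = 5a 65 57 48 68 6e is 6 bytes > B = 5, so hash it first: H(key) = 34, then zero-pad to 5 bytes: K' = 34 00 00 00 00.
XOR each byte with 0x36: 34⊕36=02, 00⊕36=36, 00⊕36=36, 00⊕36=36, 00⊕36=36.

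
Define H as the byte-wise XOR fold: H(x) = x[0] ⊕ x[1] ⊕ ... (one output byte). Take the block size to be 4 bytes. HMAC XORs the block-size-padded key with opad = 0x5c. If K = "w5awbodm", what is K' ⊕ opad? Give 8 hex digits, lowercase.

0c5c5c5c

Key "w5awbodm" = 77 35 61 77 62 6f 64 6d is 8 bytes > B = 4, so hash it first: H(key) = 50, then zero-pad to 4 bytes: K' = 50 00 00 00.
XOR each byte with 0x5c: 50⊕5c=0c, 00⊕5c=5c, 00⊕5c=5c, 00⊕5c=5c.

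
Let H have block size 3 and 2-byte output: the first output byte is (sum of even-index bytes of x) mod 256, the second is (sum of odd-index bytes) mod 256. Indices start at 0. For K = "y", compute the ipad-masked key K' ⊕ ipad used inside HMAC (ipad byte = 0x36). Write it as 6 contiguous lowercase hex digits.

4f3636

Key "y" = 79 is 1 byte ≤ B = 3; zero-pad to 3 bytes: K' = 79 00 00.
XOR each byte with 0x36: 79⊕36=4f, 00⊕36=36, 00⊕36=36.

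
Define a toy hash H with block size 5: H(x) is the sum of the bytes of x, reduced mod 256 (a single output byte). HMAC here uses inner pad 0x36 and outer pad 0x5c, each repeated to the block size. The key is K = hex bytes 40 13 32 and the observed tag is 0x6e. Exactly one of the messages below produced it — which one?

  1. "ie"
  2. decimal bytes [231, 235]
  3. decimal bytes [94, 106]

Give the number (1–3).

2

Key hex bytes 40 13 32 is 3 bytes ≤ B = 5; zero-pad to 5 bytes: K' = 40 13 32 00 00.
K' ⊕ ipad = 76 25 04 36 36; K' ⊕ opad = 1c 4f 6e 5c 5c.
m1: inner = H(76 25 04 36 36 69 65) = d9; tag = H(1c 4f 6e 5c 5c d9) = 6a
m2: inner = H(76 25 04 36 36 e7 eb) = dd; tag = H(1c 4f 6e 5c 5c dd) = 6e ← matches
m3: inner = H(76 25 04 36 36 5e 6a) = d3; tag = H(1c 4f 6e 5c 5c d3) = 64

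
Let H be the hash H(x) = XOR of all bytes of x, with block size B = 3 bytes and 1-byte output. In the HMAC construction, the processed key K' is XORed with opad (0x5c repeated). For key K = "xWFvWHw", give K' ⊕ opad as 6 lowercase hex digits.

Key "xWFvWHw" = 78 57 46 76 57 48 77 is 7 bytes > B = 3, so hash it first: H(key) = 77, then zero-pad to 3 bytes: K' = 77 00 00.
XOR each byte with 0x5c: 77⊕5c=2b, 00⊕5c=5c, 00⊕5c=5c.

2b5c5c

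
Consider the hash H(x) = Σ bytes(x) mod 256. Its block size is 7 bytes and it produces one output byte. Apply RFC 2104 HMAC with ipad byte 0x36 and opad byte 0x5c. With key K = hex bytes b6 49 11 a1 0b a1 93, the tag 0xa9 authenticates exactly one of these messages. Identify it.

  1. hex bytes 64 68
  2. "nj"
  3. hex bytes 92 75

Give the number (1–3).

Key hex bytes b6 49 11 a1 0b a1 93 is exactly B = 7 bytes: K' = b6 49 11 a1 0b a1 93.
K' ⊕ ipad = 80 7f 27 97 3d 97 a5; K' ⊕ opad = ea 15 4d fd 57 fd cf.
m1: inner = H(80 7f 27 97 3d 97 a5 64 68) = 02; tag = H(ea 15 4d fd 57 fd cf 02) = 6e
m2: inner = H(80 7f 27 97 3d 97 a5 6e 6a) = 0e; tag = H(ea 15 4d fd 57 fd cf 0e) = 7a
m3: inner = H(80 7f 27 97 3d 97 a5 92 75) = 3d; tag = H(ea 15 4d fd 57 fd cf 3d) = a9 ← matches

3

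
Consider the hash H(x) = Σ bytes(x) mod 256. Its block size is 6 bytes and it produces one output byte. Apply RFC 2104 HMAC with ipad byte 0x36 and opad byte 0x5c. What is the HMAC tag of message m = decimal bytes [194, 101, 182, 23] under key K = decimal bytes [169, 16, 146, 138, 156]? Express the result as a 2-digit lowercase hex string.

fa

Key decimal bytes [169, 16, 146, 138, 156] = a9 10 92 8a 9c is 5 bytes ≤ B = 6; zero-pad to 6 bytes: K' = a9 10 92 8a 9c 00.
K' ⊕ ipad = 9f 26 a4 bc aa 36.  K' ⊕ opad = f5 4c ce d6 c0 5c.
Inner input = (K'⊕ipad) ∥ m = 9f 26 a4 bc aa 36 ∥ c2 65 b6 17.
Inner hash: sum = 159+38+164+188+170+54+194+101+182+23 = 1273; mod 256 = 249 → f9.
Outer input = (K'⊕opad) ∥ inner = f5 4c ce d6 c0 5c ∥ f9.
Outer hash (tag): sum = 245+76+206+214+192+92+249 = 1274; mod 256 = 250 → fa.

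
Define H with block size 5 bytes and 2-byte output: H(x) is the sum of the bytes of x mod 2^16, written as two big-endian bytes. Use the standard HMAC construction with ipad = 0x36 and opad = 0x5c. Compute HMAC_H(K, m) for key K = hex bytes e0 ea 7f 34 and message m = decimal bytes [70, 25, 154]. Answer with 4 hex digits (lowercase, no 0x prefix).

Key hex bytes e0 ea 7f 34 is 4 bytes ≤ B = 5; zero-pad to 5 bytes: K' = e0 ea 7f 34 00.
K' ⊕ ipad = d6 dc 49 02 36.  K' ⊕ opad = bc b6 23 68 5c.
Inner input = (K'⊕ipad) ∥ m = d6 dc 49 02 36 ∥ 46 19 9a.
Inner hash: sum = 214+220+73+2+54+70+25+154 = 812 → 03 2c.
Outer input = (K'⊕opad) ∥ inner = bc b6 23 68 5c ∥ 03 2c.
Outer hash (tag): sum = 188+182+35+104+92+3+44 = 648 → 02 88.

0288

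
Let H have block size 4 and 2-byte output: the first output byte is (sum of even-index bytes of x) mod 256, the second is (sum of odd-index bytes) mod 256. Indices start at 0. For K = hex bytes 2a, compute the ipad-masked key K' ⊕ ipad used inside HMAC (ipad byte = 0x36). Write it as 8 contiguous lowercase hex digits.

Key hex bytes 2a is 1 byte ≤ B = 4; zero-pad to 4 bytes: K' = 2a 00 00 00.
XOR each byte with 0x36: 2a⊕36=1c, 00⊕36=36, 00⊕36=36, 00⊕36=36.

1c363636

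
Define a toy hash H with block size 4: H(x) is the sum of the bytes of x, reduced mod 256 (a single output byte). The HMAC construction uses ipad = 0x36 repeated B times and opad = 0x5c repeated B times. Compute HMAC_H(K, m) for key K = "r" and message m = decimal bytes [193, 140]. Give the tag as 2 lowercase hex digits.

75

Key "r" = 72 is 1 byte ≤ B = 4; zero-pad to 4 bytes: K' = 72 00 00 00.
K' ⊕ ipad = 44 36 36 36.  K' ⊕ opad = 2e 5c 5c 5c.
Inner input = (K'⊕ipad) ∥ m = 44 36 36 36 ∥ c1 8c.
Inner hash: sum = 68+54+54+54+193+140 = 563; mod 256 = 51 → 33.
Outer input = (K'⊕opad) ∥ inner = 2e 5c 5c 5c ∥ 33.
Outer hash (tag): sum = 46+92+92+92+51 = 373; mod 256 = 117 → 75.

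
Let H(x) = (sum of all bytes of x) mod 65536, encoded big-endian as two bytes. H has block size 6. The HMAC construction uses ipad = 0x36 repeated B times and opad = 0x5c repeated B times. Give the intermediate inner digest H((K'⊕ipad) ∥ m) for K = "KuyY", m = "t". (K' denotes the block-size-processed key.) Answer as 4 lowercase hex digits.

025e

Key "KuyY" = 4b 75 79 59 is 4 bytes ≤ B = 6; zero-pad to 6 bytes: K' = 4b 75 79 59 00 00.
K' ⊕ ipad = 7d 43 4f 6f 36 36.
Inner input = 7d 43 4f 6f 36 36 ∥ 74.
Inner hash: sum = 125+67+79+111+54+54+116 = 606 → 02 5e.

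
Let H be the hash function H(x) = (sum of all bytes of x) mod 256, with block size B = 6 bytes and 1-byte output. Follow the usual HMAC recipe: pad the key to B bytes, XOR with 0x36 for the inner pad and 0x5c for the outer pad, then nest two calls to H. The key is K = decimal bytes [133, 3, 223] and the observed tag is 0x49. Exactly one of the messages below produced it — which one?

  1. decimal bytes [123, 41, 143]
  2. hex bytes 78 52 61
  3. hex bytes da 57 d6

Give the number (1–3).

3

Key decimal bytes [133, 3, 223] = 85 03 df is 3 bytes ≤ B = 6; zero-pad to 6 bytes: K' = 85 03 df 00 00 00.
K' ⊕ ipad = b3 35 e9 36 36 36; K' ⊕ opad = d9 5f 83 5c 5c 5c.
m1: inner = H(b3 35 e9 36 36 36 7b 29 8f) = a6; tag = H(d9 5f 83 5c 5c 5c a6) = 75
m2: inner = H(b3 35 e9 36 36 36 78 52 61) = 9e; tag = H(d9 5f 83 5c 5c 5c 9e) = 6d
m3: inner = H(b3 35 e9 36 36 36 da 57 d6) = 7a; tag = H(d9 5f 83 5c 5c 5c 7a) = 49 ← matches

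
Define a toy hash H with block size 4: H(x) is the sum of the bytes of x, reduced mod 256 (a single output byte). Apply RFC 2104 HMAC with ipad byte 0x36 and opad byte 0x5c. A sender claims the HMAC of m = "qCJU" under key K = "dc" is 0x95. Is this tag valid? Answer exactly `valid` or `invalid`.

valid

Key "dc" = 64 63 is 2 bytes ≤ B = 4; zero-pad to 4 bytes: K' = 64 63 00 00.
K' ⊕ ipad = 52 55 36 36; K' ⊕ opad = 38 3f 5c 5c.
Inner hash: sum = 82+85+54+54+113+67+74+85 = 614; mod 256 = 102 → 66.
Outer hash (recomputed tag): sum = 56+63+92+92+102 = 405; mod 256 = 149 → 95.
Recomputed tag = 95; claimed = 95 → match.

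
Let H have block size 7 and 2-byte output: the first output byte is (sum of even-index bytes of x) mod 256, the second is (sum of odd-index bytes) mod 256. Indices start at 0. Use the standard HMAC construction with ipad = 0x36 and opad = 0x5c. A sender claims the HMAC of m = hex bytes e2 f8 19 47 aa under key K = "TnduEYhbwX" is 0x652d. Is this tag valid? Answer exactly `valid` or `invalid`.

valid

Key "TnduEYhbwX" = 54 6e 64 75 45 59 68 62 77 58 is 10 bytes > B = 7, so hash it first: H(key) = dc f6, then zero-pad to 7 bytes: K' = dc f6 00 00 00 00 00.
K' ⊕ ipad = ea c0 36 36 36 36 36; K' ⊕ opad = 80 aa 5c 5c 5c 5c 5c.
Inner hash: even-index sum = 715 mod 256 = 203; odd-index sum = 721 mod 256 = 209 → cb d1.
Outer hash (recomputed tag): even-index sum = 613 mod 256 = 101; odd-index sum = 557 mod 256 = 45 → 65 2d.
Recomputed tag = 652d; claimed = 652d → match.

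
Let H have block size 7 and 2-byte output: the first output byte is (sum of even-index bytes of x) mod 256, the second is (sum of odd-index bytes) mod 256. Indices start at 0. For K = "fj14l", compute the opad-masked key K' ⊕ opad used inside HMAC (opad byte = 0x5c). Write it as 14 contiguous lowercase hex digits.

3a366d68305c5c

Key "fj14l" = 66 6a 31 34 6c is 5 bytes ≤ B = 7; zero-pad to 7 bytes: K' = 66 6a 31 34 6c 00 00.
XOR each byte with 0x5c: 66⊕5c=3a, 6a⊕5c=36, 31⊕5c=6d, 34⊕5c=68, 6c⊕5c=30, 00⊕5c=5c, 00⊕5c=5c.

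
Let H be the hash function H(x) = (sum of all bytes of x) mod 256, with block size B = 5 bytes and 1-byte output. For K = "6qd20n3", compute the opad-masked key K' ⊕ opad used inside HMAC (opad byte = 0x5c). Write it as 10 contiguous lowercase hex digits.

Key "6qd20n3" = 36 71 64 32 30 6e 33 is 7 bytes > B = 5, so hash it first: H(key) = 0e, then zero-pad to 5 bytes: K' = 0e 00 00 00 00.
XOR each byte with 0x5c: 0e⊕5c=52, 00⊕5c=5c, 00⊕5c=5c, 00⊕5c=5c, 00⊕5c=5c.

525c5c5c5c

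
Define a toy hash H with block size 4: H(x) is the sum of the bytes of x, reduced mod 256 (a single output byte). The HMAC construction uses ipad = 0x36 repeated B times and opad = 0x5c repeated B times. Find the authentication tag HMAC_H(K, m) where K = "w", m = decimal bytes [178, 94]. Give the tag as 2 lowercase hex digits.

32

Key "w" = 77 is 1 byte ≤ B = 4; zero-pad to 4 bytes: K' = 77 00 00 00.
K' ⊕ ipad = 41 36 36 36.  K' ⊕ opad = 2b 5c 5c 5c.
Inner input = (K'⊕ipad) ∥ m = 41 36 36 36 ∥ b2 5e.
Inner hash: sum = 65+54+54+54+178+94 = 499; mod 256 = 243 → f3.
Outer input = (K'⊕opad) ∥ inner = 2b 5c 5c 5c ∥ f3.
Outer hash (tag): sum = 43+92+92+92+243 = 562; mod 256 = 50 → 32.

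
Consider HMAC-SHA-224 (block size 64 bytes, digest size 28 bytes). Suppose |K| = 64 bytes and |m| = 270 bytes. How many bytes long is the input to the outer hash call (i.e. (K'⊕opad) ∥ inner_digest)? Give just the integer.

92

Key is 64 ≤ 64 bytes, zero-padded: |K'| = 64.
Outer input = (K'⊕opad) ∥ H(inner) → 64 + 28 = 92 bytes.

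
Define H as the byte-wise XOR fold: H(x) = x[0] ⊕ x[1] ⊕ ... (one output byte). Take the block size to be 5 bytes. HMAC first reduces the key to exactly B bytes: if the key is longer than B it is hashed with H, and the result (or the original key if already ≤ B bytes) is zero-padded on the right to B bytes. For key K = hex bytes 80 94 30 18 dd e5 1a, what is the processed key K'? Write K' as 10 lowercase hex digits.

|K| = 7 > B = 5, so first hash the key.
H(K): XOR 80⊕94⊕30⊕18⊕dd⊕e5⊕1a = 1e.
Zero-pad H(K) = 1e to 5 bytes: K' = 1e 00 00 00 00.

1e00000000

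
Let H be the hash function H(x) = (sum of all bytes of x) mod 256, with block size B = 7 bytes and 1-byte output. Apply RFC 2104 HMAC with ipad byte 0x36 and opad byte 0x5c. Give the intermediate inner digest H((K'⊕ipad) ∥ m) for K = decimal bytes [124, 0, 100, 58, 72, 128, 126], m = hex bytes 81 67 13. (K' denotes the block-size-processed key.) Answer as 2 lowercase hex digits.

Key decimal bytes [124, 0, 100, 58, 72, 128, 126] = 7c 00 64 3a 48 80 7e is exactly B = 7 bytes: K' = 7c 00 64 3a 48 80 7e.
K' ⊕ ipad = 4a 36 52 0c 7e b6 48.
Inner input = 4a 36 52 0c 7e b6 48 ∥ 81 67 13.
Inner hash: sum = 74+54+82+12+126+182+72+129+103+19 = 853; mod 256 = 85 → 55.

55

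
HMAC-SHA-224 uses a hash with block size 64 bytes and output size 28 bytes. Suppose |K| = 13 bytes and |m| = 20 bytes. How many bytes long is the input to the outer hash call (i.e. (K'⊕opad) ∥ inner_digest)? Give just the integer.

92

Key is 13 ≤ 64 bytes, zero-padded: |K'| = 64.
Outer input = (K'⊕opad) ∥ H(inner) → 64 + 28 = 92 bytes.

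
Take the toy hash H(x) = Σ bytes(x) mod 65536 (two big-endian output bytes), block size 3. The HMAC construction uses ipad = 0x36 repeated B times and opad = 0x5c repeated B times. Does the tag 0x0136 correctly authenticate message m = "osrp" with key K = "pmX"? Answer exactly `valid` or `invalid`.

Key "pmX" = 70 6d 58 is exactly B = 3 bytes: K' = 70 6d 58.
K' ⊕ ipad = 46 5b 6e; K' ⊕ opad = 2c 31 04.
Inner hash: sum = 70+91+110+111+115+114+112 = 723 → 02 d3.
Outer hash (recomputed tag): sum = 44+49+4+2+211 = 310 → 01 36.
Recomputed tag = 0136; claimed = 0136 → match.

valid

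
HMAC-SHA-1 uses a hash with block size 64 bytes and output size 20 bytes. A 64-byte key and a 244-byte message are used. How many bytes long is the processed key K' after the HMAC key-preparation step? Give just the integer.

Key is 64 ≤ 64 bytes, zero-padded: |K'| = 64.

64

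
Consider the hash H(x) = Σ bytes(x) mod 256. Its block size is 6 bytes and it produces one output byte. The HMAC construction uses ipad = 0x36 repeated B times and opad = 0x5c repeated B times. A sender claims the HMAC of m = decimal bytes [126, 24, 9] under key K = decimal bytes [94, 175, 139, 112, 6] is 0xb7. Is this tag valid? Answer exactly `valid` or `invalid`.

Key decimal bytes [94, 175, 139, 112, 6] = 5e af 8b 70 06 is 5 bytes ≤ B = 6; zero-pad to 6 bytes: K' = 5e af 8b 70 06 00.
K' ⊕ ipad = 68 99 bd 46 30 36; K' ⊕ opad = 02 f3 d7 2c 5a 5c.
Inner hash: sum = 104+153+189+70+48+54+126+24+9 = 777; mod 256 = 9 → 09.
Outer hash (recomputed tag): sum = 2+243+215+44+90+92+9 = 695; mod 256 = 183 → b7.
Recomputed tag = b7; claimed = b7 → match.

valid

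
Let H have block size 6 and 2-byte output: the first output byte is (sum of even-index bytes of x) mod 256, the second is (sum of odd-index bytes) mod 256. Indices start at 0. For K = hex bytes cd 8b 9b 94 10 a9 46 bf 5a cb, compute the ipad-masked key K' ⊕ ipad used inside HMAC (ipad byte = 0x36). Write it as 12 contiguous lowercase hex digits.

2e6436363636

Key hex bytes cd 8b 9b 94 10 a9 46 bf 5a cb is 10 bytes > B = 6, so hash it first: H(key) = 18 52, then zero-pad to 6 bytes: K' = 18 52 00 00 00 00.
XOR each byte with 0x36: 18⊕36=2e, 52⊕36=64, 00⊕36=36, 00⊕36=36, 00⊕36=36, 00⊕36=36.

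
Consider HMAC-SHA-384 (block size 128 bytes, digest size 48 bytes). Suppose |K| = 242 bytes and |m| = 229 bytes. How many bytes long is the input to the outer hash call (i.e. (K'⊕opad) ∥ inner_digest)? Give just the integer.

Key is 242 > 128 bytes, so it is hashed to 48 bytes then zero-padded to 128: |K'| = 128.
Outer input = (K'⊕opad) ∥ H(inner) → 128 + 48 = 176 bytes.

176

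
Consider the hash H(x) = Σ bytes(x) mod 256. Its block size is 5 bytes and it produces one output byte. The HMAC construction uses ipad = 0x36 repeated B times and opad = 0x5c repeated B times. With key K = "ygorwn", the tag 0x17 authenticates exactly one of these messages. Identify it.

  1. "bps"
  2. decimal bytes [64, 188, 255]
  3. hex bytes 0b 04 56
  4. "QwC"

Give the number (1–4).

1

Key "ygorwn" = 79 67 6f 72 77 6e is 6 bytes > B = 5, so hash it first: H(key) = a6, then zero-pad to 5 bytes: K' = a6 00 00 00 00.
K' ⊕ ipad = 90 36 36 36 36; K' ⊕ opad = fa 5c 5c 5c 5c.
m1: inner = H(90 36 36 36 36 62 70 73) = ad; tag = H(fa 5c 5c 5c 5c ad) = 17 ← matches
m2: inner = H(90 36 36 36 36 40 bc ff) = 63; tag = H(fa 5c 5c 5c 5c 63) = cd
m3: inner = H(90 36 36 36 36 0b 04 56) = cd; tag = H(fa 5c 5c 5c 5c cd) = 37
m4: inner = H(90 36 36 36 36 51 77 43) = 73; tag = H(fa 5c 5c 5c 5c 73) = dd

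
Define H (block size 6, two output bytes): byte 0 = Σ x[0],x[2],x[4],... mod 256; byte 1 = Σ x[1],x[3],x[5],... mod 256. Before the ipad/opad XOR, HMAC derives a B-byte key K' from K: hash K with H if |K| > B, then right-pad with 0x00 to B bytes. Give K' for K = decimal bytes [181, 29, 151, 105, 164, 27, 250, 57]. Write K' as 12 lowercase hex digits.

eada00000000

|K| = 8 > B = 6, so first hash the key.
H(K): even-index sum = 746 mod 256 = 234; odd-index sum = 218 mod 256 = 218 → ea da.
Zero-pad H(K) = ea da to 6 bytes: K' = ea da 00 00 00 00.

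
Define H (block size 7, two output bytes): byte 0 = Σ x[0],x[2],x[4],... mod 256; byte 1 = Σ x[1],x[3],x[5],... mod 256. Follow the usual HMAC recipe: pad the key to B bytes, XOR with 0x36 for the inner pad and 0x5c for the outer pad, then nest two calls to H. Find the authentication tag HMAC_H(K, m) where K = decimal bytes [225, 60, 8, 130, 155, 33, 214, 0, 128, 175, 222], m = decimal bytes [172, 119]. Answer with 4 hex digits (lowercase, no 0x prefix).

Key decimal bytes [225, 60, 8, 130, 155, 33, 214, 0, 128, 175, 222] = e1 3c 08 82 9b 21 d6 00 80 af de is 11 bytes > B = 7, so hash it first: H(key) = b8 8e, then zero-pad to 7 bytes: K' = b8 8e 00 00 00 00 00.
K' ⊕ ipad = 8e b8 36 36 36 36 36.  K' ⊕ opad = e4 d2 5c 5c 5c 5c 5c.
Inner input = (K'⊕ipad) ∥ m = 8e b8 36 36 36 36 36 ∥ ac 77.
Inner hash: even-index sum = 423 mod 256 = 167; odd-index sum = 464 mod 256 = 208 → a7 d0.
Outer input = (K'⊕opad) ∥ inner = e4 d2 5c 5c 5c 5c 5c ∥ a7 d0.
Outer hash (tag): even-index sum = 712 mod 256 = 200; odd-index sum = 561 mod 256 = 49 → c8 31.

c831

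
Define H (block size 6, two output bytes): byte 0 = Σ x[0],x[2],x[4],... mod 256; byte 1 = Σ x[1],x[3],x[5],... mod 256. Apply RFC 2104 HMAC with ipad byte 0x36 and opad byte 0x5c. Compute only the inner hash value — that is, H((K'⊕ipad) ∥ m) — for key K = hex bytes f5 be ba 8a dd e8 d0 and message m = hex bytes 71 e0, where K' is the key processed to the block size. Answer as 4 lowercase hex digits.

Key hex bytes f5 be ba 8a dd e8 d0 is 7 bytes > B = 6, so hash it first: H(key) = 5c 30, then zero-pad to 6 bytes: K' = 5c 30 00 00 00 00.
K' ⊕ ipad = 6a 06 36 36 36 36.
Inner input = 6a 06 36 36 36 36 ∥ 71 e0.
Inner hash: even-index sum = 327 mod 256 = 71; odd-index sum = 338 mod 256 = 82 → 47 52.

4752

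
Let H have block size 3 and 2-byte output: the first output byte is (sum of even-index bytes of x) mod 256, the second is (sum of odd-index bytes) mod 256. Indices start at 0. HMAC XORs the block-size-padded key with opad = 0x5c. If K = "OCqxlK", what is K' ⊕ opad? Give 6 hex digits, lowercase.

705a5c

Key "OCqxlK" = 4f 43 71 78 6c 4b is 6 bytes > B = 3, so hash it first: H(key) = 2c 06, then zero-pad to 3 bytes: K' = 2c 06 00.
XOR each byte with 0x5c: 2c⊕5c=70, 06⊕5c=5a, 00⊕5c=5c.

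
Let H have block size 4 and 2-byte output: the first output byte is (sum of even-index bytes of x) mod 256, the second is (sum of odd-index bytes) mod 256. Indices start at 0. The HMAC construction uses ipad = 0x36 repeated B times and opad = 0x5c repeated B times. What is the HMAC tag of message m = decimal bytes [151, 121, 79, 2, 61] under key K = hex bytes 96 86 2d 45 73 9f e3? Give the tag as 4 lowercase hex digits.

299f

Key hex bytes 96 86 2d 45 73 9f e3 is 7 bytes > B = 4, so hash it first: H(key) = 19 6a, then zero-pad to 4 bytes: K' = 19 6a 00 00.
K' ⊕ ipad = 2f 5c 36 36.  K' ⊕ opad = 45 36 5c 5c.
Inner input = (K'⊕ipad) ∥ m = 2f 5c 36 36 ∥ 97 79 4f 02 3d.
Inner hash: even-index sum = 392 mod 256 = 136; odd-index sum = 269 mod 256 = 13 → 88 0d.
Outer input = (K'⊕opad) ∥ inner = 45 36 5c 5c ∥ 88 0d.
Outer hash (tag): even-index sum = 297 mod 256 = 41; odd-index sum = 159 mod 256 = 159 → 29 9f.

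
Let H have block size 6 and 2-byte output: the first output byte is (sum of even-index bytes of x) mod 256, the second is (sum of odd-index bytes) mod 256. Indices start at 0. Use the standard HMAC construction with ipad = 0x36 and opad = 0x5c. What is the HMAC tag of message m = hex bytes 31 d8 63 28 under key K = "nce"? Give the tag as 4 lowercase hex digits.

3cb8

Key "nce" = 6e 63 65 is 3 bytes ≤ B = 6; zero-pad to 6 bytes: K' = 6e 63 65 00 00 00.
K' ⊕ ipad = 58 55 53 36 36 36.  K' ⊕ opad = 32 3f 39 5c 5c 5c.
Inner input = (K'⊕ipad) ∥ m = 58 55 53 36 36 36 ∥ 31 d8 63 28.
Inner hash: even-index sum = 373 mod 256 = 117; odd-index sum = 449 mod 256 = 193 → 75 c1.
Outer input = (K'⊕opad) ∥ inner = 32 3f 39 5c 5c 5c ∥ 75 c1.
Outer hash (tag): even-index sum = 316 mod 256 = 60; odd-index sum = 440 mod 256 = 184 → 3c b8.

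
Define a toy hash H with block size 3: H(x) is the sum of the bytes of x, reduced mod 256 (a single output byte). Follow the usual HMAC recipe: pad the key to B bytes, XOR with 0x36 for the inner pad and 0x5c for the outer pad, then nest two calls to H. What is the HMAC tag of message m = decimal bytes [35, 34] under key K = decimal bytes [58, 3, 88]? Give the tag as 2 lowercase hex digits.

Key decimal bytes [58, 3, 88] = 3a 03 58 is exactly B = 3 bytes: K' = 3a 03 58.
K' ⊕ ipad = 0c 35 6e.  K' ⊕ opad = 66 5f 04.
Inner input = (K'⊕ipad) ∥ m = 0c 35 6e ∥ 23 22.
Inner hash: sum = 12+53+110+35+34 = 244 → f4.
Outer input = (K'⊕opad) ∥ inner = 66 5f 04 ∥ f4.
Outer hash (tag): sum = 102+95+4+244 = 445; mod 256 = 189 → bd.

bd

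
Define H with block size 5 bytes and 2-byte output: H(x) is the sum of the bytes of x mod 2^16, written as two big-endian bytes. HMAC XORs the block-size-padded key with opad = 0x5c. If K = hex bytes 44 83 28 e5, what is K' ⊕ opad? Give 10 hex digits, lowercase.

Key hex bytes 44 83 28 e5 is 4 bytes ≤ B = 5; zero-pad to 5 bytes: K' = 44 83 28 e5 00.
XOR each byte with 0x5c: 44⊕5c=18, 83⊕5c=df, 28⊕5c=74, e5⊕5c=b9, 00⊕5c=5c.

18df74b95c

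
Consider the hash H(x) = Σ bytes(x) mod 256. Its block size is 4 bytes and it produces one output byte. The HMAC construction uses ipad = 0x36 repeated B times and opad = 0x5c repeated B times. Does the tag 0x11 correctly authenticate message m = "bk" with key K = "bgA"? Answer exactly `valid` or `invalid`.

valid

Key "bgA" = 62 67 41 is 3 bytes ≤ B = 4; zero-pad to 4 bytes: K' = 62 67 41 00.
K' ⊕ ipad = 54 51 77 36; K' ⊕ opad = 3e 3b 1d 5c.
Inner hash: sum = 84+81+119+54+98+107 = 543; mod 256 = 31 → 1f.
Outer hash (recomputed tag): sum = 62+59+29+92+31 = 273; mod 256 = 17 → 11.
Recomputed tag = 11; claimed = 11 → match.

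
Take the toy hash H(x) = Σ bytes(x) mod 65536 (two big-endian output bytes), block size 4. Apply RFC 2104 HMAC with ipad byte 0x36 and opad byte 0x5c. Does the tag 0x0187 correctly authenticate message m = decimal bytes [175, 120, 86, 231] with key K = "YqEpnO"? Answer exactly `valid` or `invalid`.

Key "YqEpnO" = 59 71 45 70 6e 4f is 6 bytes > B = 4, so hash it first: H(key) = 02 3c, then zero-pad to 4 bytes: K' = 02 3c 00 00.
K' ⊕ ipad = 34 0a 36 36; K' ⊕ opad = 5e 60 5c 5c.
Inner hash: sum = 52+10+54+54+175+120+86+231 = 782 → 03 0e.
Outer hash (recomputed tag): sum = 94+96+92+92+3+14 = 391 → 01 87.
Recomputed tag = 0187; claimed = 0187 → match.

valid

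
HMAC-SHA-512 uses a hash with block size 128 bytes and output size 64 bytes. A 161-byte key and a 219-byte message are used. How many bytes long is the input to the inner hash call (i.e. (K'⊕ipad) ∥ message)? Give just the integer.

347

Key is 161 > 128 bytes, so it is hashed to 64 bytes then zero-padded to 128: |K'| = 128.
Inner input = (K'⊕ipad) ∥ m → 128 + 219 = 347 bytes.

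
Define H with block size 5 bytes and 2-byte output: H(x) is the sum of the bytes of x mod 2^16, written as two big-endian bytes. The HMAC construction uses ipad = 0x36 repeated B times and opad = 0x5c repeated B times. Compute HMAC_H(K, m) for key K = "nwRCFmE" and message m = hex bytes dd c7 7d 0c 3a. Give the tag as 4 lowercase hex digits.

0224

Key "nwRCFmE" = 6e 77 52 43 46 6d 45 is 7 bytes > B = 5, so hash it first: H(key) = 02 72, then zero-pad to 5 bytes: K' = 02 72 00 00 00.
K' ⊕ ipad = 34 44 36 36 36.  K' ⊕ opad = 5e 2e 5c 5c 5c.
Inner input = (K'⊕ipad) ∥ m = 34 44 36 36 36 ∥ dd c7 7d 0c 3a.
Inner hash: sum = 52+68+54+54+54+221+199+125+12+58 = 897 → 03 81.
Outer input = (K'⊕opad) ∥ inner = 5e 2e 5c 5c 5c ∥ 03 81.
Outer hash (tag): sum = 94+46+92+92+92+3+129 = 548 → 02 24.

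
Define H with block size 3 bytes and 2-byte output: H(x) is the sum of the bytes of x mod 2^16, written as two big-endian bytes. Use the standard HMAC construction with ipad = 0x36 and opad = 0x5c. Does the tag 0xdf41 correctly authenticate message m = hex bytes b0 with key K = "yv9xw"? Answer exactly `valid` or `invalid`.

invalid

Key "yv9xw" = 79 76 39 78 77 is 5 bytes > B = 3, so hash it first: H(key) = 02 17, then zero-pad to 3 bytes: K' = 02 17 00.
K' ⊕ ipad = 34 21 36; K' ⊕ opad = 5e 4b 5c.
Inner hash: sum = 52+33+54+176 = 315 → 01 3b.
Outer hash (recomputed tag): sum = 94+75+92+1+59 = 321 → 01 41.
Recomputed tag = 0141; claimed = df41 → mismatch.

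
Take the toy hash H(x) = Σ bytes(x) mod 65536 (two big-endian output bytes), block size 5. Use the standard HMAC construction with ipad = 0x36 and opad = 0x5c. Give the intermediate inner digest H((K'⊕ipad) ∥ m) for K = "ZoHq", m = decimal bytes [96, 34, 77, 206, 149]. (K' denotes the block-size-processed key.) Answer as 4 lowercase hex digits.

Key "ZoHq" = 5a 6f 48 71 is 4 bytes ≤ B = 5; zero-pad to 5 bytes: K' = 5a 6f 48 71 00.
K' ⊕ ipad = 6c 59 7e 47 36.
Inner input = 6c 59 7e 47 36 ∥ 60 22 4d ce 95.
Inner hash: sum = 108+89+126+71+54+96+34+77+206+149 = 1010 → 03 f2.

03f2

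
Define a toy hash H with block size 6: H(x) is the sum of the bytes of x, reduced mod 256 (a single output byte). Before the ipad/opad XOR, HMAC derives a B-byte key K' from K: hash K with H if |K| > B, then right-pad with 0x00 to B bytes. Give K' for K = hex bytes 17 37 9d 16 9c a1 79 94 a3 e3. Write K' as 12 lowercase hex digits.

d10000000000

|K| = 10 > B = 6, so first hash the key.
H(K): sum = 23+55+157+22+156+161+121+148+163+227 = 1233; mod 256 = 209 → d1.
Zero-pad H(K) = d1 to 6 bytes: K' = d1 00 00 00 00 00.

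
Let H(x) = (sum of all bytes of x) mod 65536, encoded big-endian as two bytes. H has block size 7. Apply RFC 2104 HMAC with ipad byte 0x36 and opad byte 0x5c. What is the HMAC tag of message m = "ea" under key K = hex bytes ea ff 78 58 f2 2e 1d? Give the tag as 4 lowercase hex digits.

Key hex bytes ea ff 78 58 f2 2e 1d is exactly B = 7 bytes: K' = ea ff 78 58 f2 2e 1d.
K' ⊕ ipad = dc c9 4e 6e c4 18 2b.  K' ⊕ opad = b6 a3 24 04 ae 72 41.
Inner input = (K'⊕ipad) ∥ m = dc c9 4e 6e c4 18 2b ∥ 65 61.
Inner hash: sum = 220+201+78+110+196+24+43+101+97 = 1070 → 04 2e.
Outer input = (K'⊕opad) ∥ inner = b6 a3 24 04 ae 72 41 ∥ 04 2e.
Outer hash (tag): sum = 182+163+36+4+174+114+65+4+46 = 788 → 03 14.

0314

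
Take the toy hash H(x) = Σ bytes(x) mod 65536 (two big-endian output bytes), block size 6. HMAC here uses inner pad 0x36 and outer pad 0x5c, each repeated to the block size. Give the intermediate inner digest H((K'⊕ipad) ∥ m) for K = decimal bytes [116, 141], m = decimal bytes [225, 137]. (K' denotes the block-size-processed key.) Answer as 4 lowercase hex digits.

033f

Key decimal bytes [116, 141] = 74 8d is 2 bytes ≤ B = 6; zero-pad to 6 bytes: K' = 74 8d 00 00 00 00.
K' ⊕ ipad = 42 bb 36 36 36 36.
Inner input = 42 bb 36 36 36 36 ∥ e1 89.
Inner hash: sum = 66+187+54+54+54+54+225+137 = 831 → 03 3f.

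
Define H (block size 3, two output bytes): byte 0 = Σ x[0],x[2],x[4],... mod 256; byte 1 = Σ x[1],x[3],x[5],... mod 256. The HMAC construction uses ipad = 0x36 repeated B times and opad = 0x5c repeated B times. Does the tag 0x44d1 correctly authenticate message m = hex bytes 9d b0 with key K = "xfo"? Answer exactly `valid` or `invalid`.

invalid

Key "xfo" = 78 66 6f is exactly B = 3 bytes: K' = 78 66 6f.
K' ⊕ ipad = 4e 50 59; K' ⊕ opad = 24 3a 33.
Inner hash: even-index sum = 343 mod 256 = 87; odd-index sum = 237 mod 256 = 237 → 57 ed.
Outer hash (recomputed tag): even-index sum = 324 mod 256 = 68; odd-index sum = 145 mod 256 = 145 → 44 91.
Recomputed tag = 4491; claimed = 44d1 → mismatch.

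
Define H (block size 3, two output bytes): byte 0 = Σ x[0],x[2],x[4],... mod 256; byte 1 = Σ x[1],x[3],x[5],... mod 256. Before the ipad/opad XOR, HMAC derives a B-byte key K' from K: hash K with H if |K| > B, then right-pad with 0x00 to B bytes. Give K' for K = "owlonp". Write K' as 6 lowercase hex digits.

|K| = 6 > B = 3, so first hash the key.
H(K): even-index sum = 329 mod 256 = 73; odd-index sum = 342 mod 256 = 86 → 49 56.
Zero-pad H(K) = 49 56 to 3 bytes: K' = 49 56 00.

495600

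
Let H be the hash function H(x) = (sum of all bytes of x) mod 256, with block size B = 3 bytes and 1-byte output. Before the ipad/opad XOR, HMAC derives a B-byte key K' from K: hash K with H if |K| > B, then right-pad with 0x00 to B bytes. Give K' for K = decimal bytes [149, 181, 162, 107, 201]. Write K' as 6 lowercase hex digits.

200000

|K| = 5 > B = 3, so first hash the key.
H(K): sum = 149+181+162+107+201 = 800; mod 256 = 32 → 20.
Zero-pad H(K) = 20 to 3 bytes: K' = 20 00 00.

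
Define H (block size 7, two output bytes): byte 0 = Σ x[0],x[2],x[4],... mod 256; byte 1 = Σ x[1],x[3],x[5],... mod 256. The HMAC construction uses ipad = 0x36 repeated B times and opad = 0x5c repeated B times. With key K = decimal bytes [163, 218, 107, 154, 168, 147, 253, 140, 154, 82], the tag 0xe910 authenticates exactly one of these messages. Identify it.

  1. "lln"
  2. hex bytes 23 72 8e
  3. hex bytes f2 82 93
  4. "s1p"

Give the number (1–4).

Key decimal bytes [163, 218, 107, 154, 168, 147, 253, 140, 154, 82] = a3 da 6b 9a a8 93 fd 8c 9a 52 is 10 bytes > B = 7, so hash it first: H(key) = 4d e5, then zero-pad to 7 bytes: K' = 4d e5 00 00 00 00 00.
K' ⊕ ipad = 7b d3 36 36 36 36 36; K' ⊕ opad = 11 b9 5c 5c 5c 5c 5c.
m1: inner = H(7b d3 36 36 36 36 36 6c 6c 6e) = 89 19; tag = H(11 b9 5c 5c 5c 5c 5c 89 19) = 3efa
m2: inner = H(7b d3 36 36 36 36 36 23 72 8e) = 8f f0; tag = H(11 b9 5c 5c 5c 5c 5c 8f f0) = 1500
m3: inner = H(7b d3 36 36 36 36 36 f2 82 93) = 9f c4; tag = H(11 b9 5c 5c 5c 5c 5c 9f c4) = e910 ← matches
m4: inner = H(7b d3 36 36 36 36 36 73 31 70) = 4e 22; tag = H(11 b9 5c 5c 5c 5c 5c 4e 22) = 47bf

3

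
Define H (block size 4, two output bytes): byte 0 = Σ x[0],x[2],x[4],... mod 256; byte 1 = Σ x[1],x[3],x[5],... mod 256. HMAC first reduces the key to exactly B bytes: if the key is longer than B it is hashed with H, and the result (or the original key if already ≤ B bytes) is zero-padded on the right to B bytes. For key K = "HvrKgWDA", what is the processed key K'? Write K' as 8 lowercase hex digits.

|K| = 8 > B = 4, so first hash the key.
H(K): even-index sum = 357 mod 256 = 101; odd-index sum = 345 mod 256 = 89 → 65 59.
Zero-pad H(K) = 65 59 to 4 bytes: K' = 65 59 00 00.

65590000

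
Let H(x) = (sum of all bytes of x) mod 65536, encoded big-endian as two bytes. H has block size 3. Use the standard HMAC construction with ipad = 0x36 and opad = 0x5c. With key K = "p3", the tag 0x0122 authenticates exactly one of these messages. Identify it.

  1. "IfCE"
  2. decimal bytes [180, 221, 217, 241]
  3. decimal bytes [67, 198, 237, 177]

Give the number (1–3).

Key "p3" = 70 33 is 2 bytes ≤ B = 3; zero-pad to 3 bytes: K' = 70 33 00.
K' ⊕ ipad = 46 05 36; K' ⊕ opad = 2c 6f 5c.
m1: inner = H(46 05 36 49 66 43 45) = 01 b8; tag = H(2c 6f 5c 01 b8) = 01b0
m2: inner = H(46 05 36 b4 dd d9 f1) = 03 dc; tag = H(2c 6f 5c 03 dc) = 01d6
m3: inner = H(46 05 36 43 c6 ed b1) = 03 28; tag = H(2c 6f 5c 03 28) = 0122 ← matches

3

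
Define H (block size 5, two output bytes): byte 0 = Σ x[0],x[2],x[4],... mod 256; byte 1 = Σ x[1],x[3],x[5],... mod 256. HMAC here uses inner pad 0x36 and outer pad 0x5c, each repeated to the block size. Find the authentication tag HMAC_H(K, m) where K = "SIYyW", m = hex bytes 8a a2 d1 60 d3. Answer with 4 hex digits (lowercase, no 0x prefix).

Key "SIYyW" = 53 49 59 79 57 is exactly B = 5 bytes: K' = 53 49 59 79 57.
K' ⊕ ipad = 65 7f 6f 4f 61.  K' ⊕ opad = 0f 15 05 25 0b.
Inner input = (K'⊕ipad) ∥ m = 65 7f 6f 4f 61 ∥ 8a a2 d1 60 d3.
Inner hash: even-index sum = 567 mod 256 = 55; odd-index sum = 764 mod 256 = 252 → 37 fc.
Outer input = (K'⊕opad) ∥ inner = 0f 15 05 25 0b ∥ 37 fc.
Outer hash (tag): even-index sum = 283 mod 256 = 27; odd-index sum = 113 mod 256 = 113 → 1b 71.

1b71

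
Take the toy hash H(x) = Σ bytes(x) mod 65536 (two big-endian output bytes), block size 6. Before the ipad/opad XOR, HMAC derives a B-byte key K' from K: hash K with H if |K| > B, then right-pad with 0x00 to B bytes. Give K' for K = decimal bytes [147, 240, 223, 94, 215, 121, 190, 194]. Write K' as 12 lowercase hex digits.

|K| = 8 > B = 6, so first hash the key.
H(K): sum = 147+240+223+94+215+121+190+194 = 1424 → 05 90.
Zero-pad H(K) = 05 90 to 6 bytes: K' = 05 90 00 00 00 00.

059000000000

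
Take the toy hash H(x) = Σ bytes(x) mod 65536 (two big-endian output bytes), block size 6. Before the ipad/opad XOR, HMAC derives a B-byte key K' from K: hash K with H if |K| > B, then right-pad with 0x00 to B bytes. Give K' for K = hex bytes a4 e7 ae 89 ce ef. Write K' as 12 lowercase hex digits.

a4e7ae89ceef

Key hex bytes a4 e7 ae 89 ce ef is exactly B = 6 bytes: K' = a4 e7 ae 89 ce ef.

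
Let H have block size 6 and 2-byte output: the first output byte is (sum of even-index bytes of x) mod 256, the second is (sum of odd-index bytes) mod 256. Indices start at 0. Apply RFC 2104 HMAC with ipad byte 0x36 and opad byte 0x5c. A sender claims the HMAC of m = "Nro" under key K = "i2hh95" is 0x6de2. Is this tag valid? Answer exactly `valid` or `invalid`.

invalid

Key "i2hh95" = 69 32 68 68 39 35 is exactly B = 6 bytes: K' = 69 32 68 68 39 35.
K' ⊕ ipad = 5f 04 5e 5e 0f 03; K' ⊕ opad = 35 6e 34 34 65 69.
Inner hash: even-index sum = 393 mod 256 = 137; odd-index sum = 215 mod 256 = 215 → 89 d7.
Outer hash (recomputed tag): even-index sum = 343 mod 256 = 87; odd-index sum = 482 mod 256 = 226 → 57 e2.
Recomputed tag = 57e2; claimed = 6de2 → mismatch.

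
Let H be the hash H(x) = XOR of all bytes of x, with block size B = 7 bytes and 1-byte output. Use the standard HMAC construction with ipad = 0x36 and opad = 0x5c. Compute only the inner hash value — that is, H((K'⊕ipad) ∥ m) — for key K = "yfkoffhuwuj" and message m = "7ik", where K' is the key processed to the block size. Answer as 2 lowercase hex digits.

Key "yfkoffhuwuj" = 79 66 6b 6f 66 66 68 75 77 75 6a is 11 bytes > B = 7, so hash it first: H(key) = 6e, then zero-pad to 7 bytes: K' = 6e 00 00 00 00 00 00.
K' ⊕ ipad = 58 36 36 36 36 36 36.
Inner input = 58 36 36 36 36 36 36 ∥ 37 69 6b.
Inner hash: XOR 58⊕36⊕36⊕36⊕36⊕36⊕36⊕37⊕69⊕6b = 6d.

6d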